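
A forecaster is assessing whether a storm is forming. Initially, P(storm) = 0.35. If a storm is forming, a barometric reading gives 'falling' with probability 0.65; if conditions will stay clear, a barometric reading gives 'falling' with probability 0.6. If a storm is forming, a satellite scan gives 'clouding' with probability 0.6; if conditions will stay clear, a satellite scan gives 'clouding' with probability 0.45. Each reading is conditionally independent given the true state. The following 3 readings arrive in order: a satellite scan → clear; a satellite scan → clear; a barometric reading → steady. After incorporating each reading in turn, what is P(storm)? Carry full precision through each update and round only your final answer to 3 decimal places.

After a satellite scan='clear': P(storm) = 0.4·0.3500 / (0.4·0.3500 + 0.55·0.6500) ≈ 0.2814
After a satellite scan='clear': P(storm) = 0.4·0.2814 / (0.4·0.2814 + 0.55·0.7186) ≈ 0.2217
After a barometric reading='steady': P(storm) = 0.35·0.2217 / (0.35·0.2217 + 0.4·0.7783) ≈ 0.1995

0.199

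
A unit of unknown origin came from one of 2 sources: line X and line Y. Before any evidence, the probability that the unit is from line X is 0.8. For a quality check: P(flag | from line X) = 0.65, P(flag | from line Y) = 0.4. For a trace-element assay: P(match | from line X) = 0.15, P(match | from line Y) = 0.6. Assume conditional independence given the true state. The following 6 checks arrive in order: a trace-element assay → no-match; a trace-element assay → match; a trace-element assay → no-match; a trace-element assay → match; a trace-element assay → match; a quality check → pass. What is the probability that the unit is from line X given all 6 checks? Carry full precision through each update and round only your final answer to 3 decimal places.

Apply Bayes' rule sequentially, carrying P(line X) forward.
After a trace-element assay='no-match': P(line X) = 0.85·0.8000 / (0.85·0.8000 + 0.4·0.2000) ≈ 0.8947
After a trace-element assay='match': P(line X) = 0.15·0.8947 / (0.15·0.8947 + 0.6·0.1053) ≈ 0.6800
After a trace-element assay='no-match': P(line X) = 0.85·0.6800 / (0.85·0.6800 + 0.4·0.3200) ≈ 0.8187
After a trace-element assay='match': P(line X) = 0.15·0.8187 / (0.15·0.8187 + 0.6·0.1813) ≈ 0.5303
After a trace-element assay='match': P(line X) = 0.15·0.5303 / (0.15·0.5303 + 0.6·0.4697) ≈ 0.2201
After a quality check='pass': P(line X) = 0.35·0.2201 / (0.35·0.2201 + 0.6·0.7799) ≈ 0.1414

0.141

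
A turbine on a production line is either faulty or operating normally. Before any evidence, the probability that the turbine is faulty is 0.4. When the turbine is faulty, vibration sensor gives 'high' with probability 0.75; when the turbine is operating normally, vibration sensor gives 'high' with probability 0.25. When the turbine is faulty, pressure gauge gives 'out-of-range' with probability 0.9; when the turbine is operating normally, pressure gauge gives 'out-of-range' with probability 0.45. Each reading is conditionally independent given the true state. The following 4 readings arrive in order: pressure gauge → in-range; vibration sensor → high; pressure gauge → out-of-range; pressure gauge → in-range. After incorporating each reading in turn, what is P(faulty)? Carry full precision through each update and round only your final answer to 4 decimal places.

0.1168

After pressure gauge='in-range': P(faulty) = 0.1·0.4000 / (0.1·0.4000 + 0.55·0.6000) ≈ 0.1081
After vibration sensor='high': P(faulty) = 0.75·0.1081 / (0.75·0.1081 + 0.25·0.8919) ≈ 0.2667
After pressure gauge='out-of-range': P(faulty) = 0.9·0.2667 / (0.9·0.2667 + 0.45·0.7333) ≈ 0.4211
After pressure gauge='in-range': P(faulty) = 0.1·0.4211 / (0.1·0.4211 + 0.55·0.5789) ≈ 0.1168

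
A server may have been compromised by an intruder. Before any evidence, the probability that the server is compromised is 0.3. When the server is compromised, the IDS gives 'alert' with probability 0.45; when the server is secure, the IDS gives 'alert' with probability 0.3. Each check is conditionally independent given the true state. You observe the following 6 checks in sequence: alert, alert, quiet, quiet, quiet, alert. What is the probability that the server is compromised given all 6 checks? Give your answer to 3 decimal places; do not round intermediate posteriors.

0.412

After 'alert': P(compromised) = 0.45·0.3000 / (0.45·0.3000 + 0.3·0.7000) ≈ 0.3913
After 'alert': P(compromised) = 0.45·0.3913 / (0.45·0.3913 + 0.3·0.6087) ≈ 0.4909
After 'quiet': P(compromised) = 0.55·0.4909 / (0.55·0.4909 + 0.7·0.5091) ≈ 0.4311
After 'quiet': P(compromised) = 0.55·0.4311 / (0.55·0.4311 + 0.7·0.5689) ≈ 0.3732
After 'quiet': P(compromised) = 0.55·0.3732 / (0.55·0.3732 + 0.7·0.6268) ≈ 0.3187
After 'alert': P(compromised) = 0.45·0.3187 / (0.45·0.3187 + 0.3·0.6813) ≈ 0.4123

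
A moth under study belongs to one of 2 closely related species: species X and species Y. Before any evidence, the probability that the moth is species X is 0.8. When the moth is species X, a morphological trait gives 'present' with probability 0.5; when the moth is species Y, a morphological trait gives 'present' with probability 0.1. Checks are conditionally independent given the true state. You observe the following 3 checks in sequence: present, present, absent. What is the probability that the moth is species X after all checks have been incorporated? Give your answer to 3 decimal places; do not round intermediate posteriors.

0.982

After 'present': P(species X) = 0.5·0.8000 / (0.5·0.8000 + 0.1·0.2000) ≈ 0.9524
After 'present': P(species X) = 0.5·0.9524 / (0.5·0.9524 + 0.1·0.0476) ≈ 0.9901
After 'absent': P(species X) = 0.5·0.9901 / (0.5·0.9901 + 0.9·0.0099) ≈ 0.9823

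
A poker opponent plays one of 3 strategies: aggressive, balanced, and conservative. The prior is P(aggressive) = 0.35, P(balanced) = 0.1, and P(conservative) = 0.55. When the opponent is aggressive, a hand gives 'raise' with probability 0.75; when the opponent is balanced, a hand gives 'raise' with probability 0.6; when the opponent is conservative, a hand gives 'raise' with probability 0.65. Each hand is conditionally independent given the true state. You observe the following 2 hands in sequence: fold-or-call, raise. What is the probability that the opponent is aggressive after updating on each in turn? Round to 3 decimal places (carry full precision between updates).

0.306

After 'fold-or-call': normaliser = 0.25·0.3500 + 0.4·0.1000 + 0.35·0.5500; P(aggressive) ≈ 0.2734, P(balanced) ≈ 0.1250, P(conservative) ≈ 0.6016
After 'raise': normaliser = 0.75·0.2734 + 0.6·0.1250 + 0.65·0.6016; P(aggressive) ≈ 0.3056, P(balanced) ≈ 0.1118, P(conservative) ≈ 0.5827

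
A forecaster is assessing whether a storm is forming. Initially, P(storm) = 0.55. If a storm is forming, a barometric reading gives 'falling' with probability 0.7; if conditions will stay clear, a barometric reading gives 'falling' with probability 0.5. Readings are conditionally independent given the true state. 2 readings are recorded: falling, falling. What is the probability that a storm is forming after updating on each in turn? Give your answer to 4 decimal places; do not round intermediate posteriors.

After 'falling': P(storm) = 0.7·0.5500 / (0.7·0.5500 + 0.5·0.4500) ≈ 0.6311
After 'falling': P(storm) = 0.7·0.6311 / (0.7·0.6311 + 0.5·0.3689) ≈ 0.7055

0.7055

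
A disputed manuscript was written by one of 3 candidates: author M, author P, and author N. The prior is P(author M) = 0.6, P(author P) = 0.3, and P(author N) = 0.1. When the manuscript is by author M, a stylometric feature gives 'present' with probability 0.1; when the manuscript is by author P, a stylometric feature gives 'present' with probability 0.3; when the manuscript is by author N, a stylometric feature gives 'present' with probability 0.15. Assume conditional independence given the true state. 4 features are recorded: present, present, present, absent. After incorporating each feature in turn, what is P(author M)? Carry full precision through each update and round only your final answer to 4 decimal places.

Apply Bayes' rule sequentially, carrying P(author M) forward.
After 'present': normaliser = 0.1·0.6000 + 0.3·0.3000 + 0.15·0.1000; P(author M) ≈ 0.3636, P(author P) ≈ 0.5455, P(author N) ≈ 0.0909
After 'present': normaliser = 0.1·0.3636 + 0.3·0.5455 + 0.15·0.0909; P(author M) ≈ 0.1702, P(author P) ≈ 0.7660, P(author N) ≈ 0.0638
After 'present': normaliser = 0.1·0.1702 + 0.3·0.7660 + 0.15·0.0638; P(author M) ≈ 0.0664, P(author P) ≈ 0.8963, P(author N) ≈ 0.0373
After 'absent': normaliser = 0.9·0.0664 + 0.7·0.8963 + 0.85·0.0373; P(author M) ≈ 0.0831, P(author P) ≈ 0.8727, P(author N) ≈ 0.0442

0.0831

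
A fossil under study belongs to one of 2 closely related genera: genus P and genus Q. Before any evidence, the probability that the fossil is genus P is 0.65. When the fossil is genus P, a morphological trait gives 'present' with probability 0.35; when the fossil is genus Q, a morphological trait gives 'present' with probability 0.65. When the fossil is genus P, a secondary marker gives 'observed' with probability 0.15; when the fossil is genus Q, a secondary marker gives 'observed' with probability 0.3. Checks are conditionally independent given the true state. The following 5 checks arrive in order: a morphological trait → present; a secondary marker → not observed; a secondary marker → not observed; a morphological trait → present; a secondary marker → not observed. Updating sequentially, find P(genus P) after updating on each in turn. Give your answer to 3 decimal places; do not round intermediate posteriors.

0.491

After a morphological trait='present': P(genus P) = 0.35·0.6500 / (0.35·0.6500 + 0.65·0.3500) ≈ 0.5000
After a secondary marker='not observed': P(genus P) = 0.85·0.5000 / (0.85·0.5000 + 0.7·0.5000) ≈ 0.5484
After a secondary marker='not observed': P(genus P) = 0.85·0.5484 / (0.85·0.5484 + 0.7·0.4516) ≈ 0.5959
After a morphological trait='present': P(genus P) = 0.35·0.5959 / (0.35·0.5959 + 0.65·0.4041) ≈ 0.4426
After a secondary marker='not observed': P(genus P) = 0.85·0.4426 / (0.85·0.4426 + 0.7·0.5574) ≈ 0.4909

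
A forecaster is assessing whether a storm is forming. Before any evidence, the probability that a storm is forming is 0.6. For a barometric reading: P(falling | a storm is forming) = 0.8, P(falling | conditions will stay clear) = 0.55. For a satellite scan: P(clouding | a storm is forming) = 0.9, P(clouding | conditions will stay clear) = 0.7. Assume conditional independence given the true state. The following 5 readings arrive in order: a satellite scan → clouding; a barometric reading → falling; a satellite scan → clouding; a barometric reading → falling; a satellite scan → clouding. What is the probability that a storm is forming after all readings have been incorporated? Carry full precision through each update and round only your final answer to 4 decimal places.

After a satellite scan='clouding': P(storm) = 0.9·0.6000 / (0.9·0.6000 + 0.7·0.4000) ≈ 0.6585
After a barometric reading='falling': P(storm) = 0.8·0.6585 / (0.8·0.6585 + 0.55·0.3415) ≈ 0.7372
After a satellite scan='clouding': P(storm) = 0.9·0.7372 / (0.9·0.7372 + 0.7·0.2628) ≈ 0.7829
After a barometric reading='falling': P(storm) = 0.8·0.7829 / (0.8·0.7829 + 0.55·0.2171) ≈ 0.8399
After a satellite scan='clouding': P(storm) = 0.9·0.8399 / (0.9·0.8399 + 0.7·0.1601) ≈ 0.8709

0.8709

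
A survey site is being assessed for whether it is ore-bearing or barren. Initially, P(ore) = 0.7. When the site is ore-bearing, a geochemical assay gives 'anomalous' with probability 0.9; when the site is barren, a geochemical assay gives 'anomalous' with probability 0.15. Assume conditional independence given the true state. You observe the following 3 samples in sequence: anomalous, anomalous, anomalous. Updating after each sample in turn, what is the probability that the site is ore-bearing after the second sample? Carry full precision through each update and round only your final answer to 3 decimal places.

0.988

After 'anomalous': P(ore) = 0.9·0.7000 / (0.9·0.7000 + 0.15·0.3000) ≈ 0.9333
After 'anomalous': P(ore) = 0.9·0.9333 / (0.9·0.9333 + 0.15·0.0667) ≈ 0.9882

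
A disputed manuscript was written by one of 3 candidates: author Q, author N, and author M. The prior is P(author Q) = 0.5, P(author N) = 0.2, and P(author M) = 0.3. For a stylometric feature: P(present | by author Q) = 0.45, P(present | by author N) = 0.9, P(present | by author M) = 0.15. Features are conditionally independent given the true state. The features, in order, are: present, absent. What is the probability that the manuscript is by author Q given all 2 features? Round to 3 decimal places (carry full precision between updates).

After 'present': normaliser = 0.45·0.5000 + 0.9·0.2000 + 0.15·0.3000; P(author Q) ≈ 0.5000, P(author N) ≈ 0.4000, P(author M) ≈ 0.1000
After 'absent': normaliser = 0.55·0.5000 + 0.1·0.4000 + 0.85·0.1000; P(author Q) ≈ 0.6875, P(author N) ≈ 0.1000, P(author M) ≈ 0.2125

0.688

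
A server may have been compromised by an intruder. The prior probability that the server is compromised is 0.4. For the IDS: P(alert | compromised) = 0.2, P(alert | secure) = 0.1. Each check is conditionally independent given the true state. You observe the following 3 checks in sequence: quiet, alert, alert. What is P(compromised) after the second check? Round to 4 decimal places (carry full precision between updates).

After 'quiet': P(compromised) = 0.8·0.4000 / (0.8·0.4000 + 0.9·0.6000) ≈ 0.3721
After 'alert': P(compromised) = 0.2·0.3721 / (0.2·0.3721 + 0.1·0.6279) ≈ 0.5424

0.5424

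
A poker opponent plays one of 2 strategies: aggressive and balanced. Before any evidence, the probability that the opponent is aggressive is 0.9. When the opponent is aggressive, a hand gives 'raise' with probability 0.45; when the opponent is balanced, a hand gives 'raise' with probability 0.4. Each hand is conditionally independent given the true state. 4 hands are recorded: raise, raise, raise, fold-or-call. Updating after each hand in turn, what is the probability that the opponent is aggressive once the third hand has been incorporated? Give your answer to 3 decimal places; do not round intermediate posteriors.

0.928

After 'raise': P(aggressive) = 0.45·0.9000 / (0.45·0.9000 + 0.4·0.1000) ≈ 0.9101
After 'raise': P(aggressive) = 0.45·0.9101 / (0.45·0.9101 + 0.4·0.0899) ≈ 0.9193
After 'raise': P(aggressive) = 0.45·0.9193 / (0.45·0.9193 + 0.4·0.0807) ≈ 0.9276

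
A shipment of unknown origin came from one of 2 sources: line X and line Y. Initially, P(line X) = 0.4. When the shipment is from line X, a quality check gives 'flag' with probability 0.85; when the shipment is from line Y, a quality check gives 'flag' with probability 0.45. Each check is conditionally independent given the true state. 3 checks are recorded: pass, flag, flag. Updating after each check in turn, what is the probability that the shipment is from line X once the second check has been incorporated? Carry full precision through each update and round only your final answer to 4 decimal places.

After 'pass': P(line X) = 0.15·0.4000 / (0.15·0.4000 + 0.55·0.6000) ≈ 0.1538
After 'flag': P(line X) = 0.85·0.1538 / (0.85·0.1538 + 0.45·0.8462) ≈ 0.2556

0.2556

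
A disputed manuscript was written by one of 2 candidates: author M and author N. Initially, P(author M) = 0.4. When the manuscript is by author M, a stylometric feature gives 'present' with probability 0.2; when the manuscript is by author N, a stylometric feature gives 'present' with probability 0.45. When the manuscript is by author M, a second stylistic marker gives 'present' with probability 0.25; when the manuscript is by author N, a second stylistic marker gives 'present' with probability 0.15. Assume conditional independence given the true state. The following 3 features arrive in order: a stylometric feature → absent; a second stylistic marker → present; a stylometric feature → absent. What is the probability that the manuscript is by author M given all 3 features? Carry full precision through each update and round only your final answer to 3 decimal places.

Apply Bayes' rule sequentially, carrying P(author M) forward.
After a stylometric feature='absent': P(author M) = 0.8·0.4000 / (0.8·0.4000 + 0.55·0.6000) ≈ 0.4923
After a second stylistic marker='present': P(author M) = 0.25·0.4923 / (0.25·0.4923 + 0.15·0.5077) ≈ 0.6178
After a stylometric feature='absent': P(author M) = 0.8·0.6178 / (0.8·0.6178 + 0.55·0.3822) ≈ 0.7016

0.702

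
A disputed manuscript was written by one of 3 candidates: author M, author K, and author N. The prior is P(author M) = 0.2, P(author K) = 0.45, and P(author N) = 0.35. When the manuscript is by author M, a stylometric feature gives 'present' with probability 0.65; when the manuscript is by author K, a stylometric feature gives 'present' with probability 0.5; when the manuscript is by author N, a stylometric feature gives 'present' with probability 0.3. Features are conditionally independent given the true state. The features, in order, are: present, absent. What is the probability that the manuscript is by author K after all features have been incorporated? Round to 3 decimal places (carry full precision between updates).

After 'present': normaliser = 0.65·0.2000 + 0.5·0.4500 + 0.3·0.3500; P(author M) ≈ 0.2826, P(author K) ≈ 0.4891, P(author N) ≈ 0.2283
After 'absent': normaliser = 0.35·0.2826 + 0.5·0.4891 + 0.7·0.2283; P(author M) ≈ 0.1965, P(author K) ≈ 0.4860, P(author N) ≈ 0.3175

0.486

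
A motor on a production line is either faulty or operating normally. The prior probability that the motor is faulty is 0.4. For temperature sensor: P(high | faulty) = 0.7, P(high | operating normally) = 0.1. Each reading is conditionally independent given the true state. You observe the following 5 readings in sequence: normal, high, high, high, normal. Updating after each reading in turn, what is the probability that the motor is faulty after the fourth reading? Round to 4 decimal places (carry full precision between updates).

0.9871

Apply Bayes' rule sequentially, carrying P(faulty) forward.
After 'normal': P(faulty) = 0.3·0.4000 / (0.3·0.4000 + 0.9·0.6000) ≈ 0.1818
After 'high': P(faulty) = 0.7·0.1818 / (0.7·0.1818 + 0.1·0.8182) ≈ 0.6087
After 'high': P(faulty) = 0.7·0.6087 / (0.7·0.6087 + 0.1·0.3913) ≈ 0.9159
After 'high': P(faulty) = 0.7·0.9159 / (0.7·0.9159 + 0.1·0.0841) ≈ 0.9871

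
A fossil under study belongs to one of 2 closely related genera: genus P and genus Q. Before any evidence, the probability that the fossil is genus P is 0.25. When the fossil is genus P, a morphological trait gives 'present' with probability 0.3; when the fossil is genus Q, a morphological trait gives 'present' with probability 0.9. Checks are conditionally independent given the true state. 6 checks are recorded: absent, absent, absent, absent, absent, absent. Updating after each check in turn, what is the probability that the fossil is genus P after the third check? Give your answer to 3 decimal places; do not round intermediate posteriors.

After 'absent': P(genus P) = 0.7·0.2500 / (0.7·0.2500 + 0.1·0.7500) ≈ 0.7000
After 'absent': P(genus P) = 0.7·0.7000 / (0.7·0.7000 + 0.1·0.3000) ≈ 0.9423
After 'absent': P(genus P) = 0.7·0.9423 / (0.7·0.9423 + 0.1·0.0577) ≈ 0.9913

0.991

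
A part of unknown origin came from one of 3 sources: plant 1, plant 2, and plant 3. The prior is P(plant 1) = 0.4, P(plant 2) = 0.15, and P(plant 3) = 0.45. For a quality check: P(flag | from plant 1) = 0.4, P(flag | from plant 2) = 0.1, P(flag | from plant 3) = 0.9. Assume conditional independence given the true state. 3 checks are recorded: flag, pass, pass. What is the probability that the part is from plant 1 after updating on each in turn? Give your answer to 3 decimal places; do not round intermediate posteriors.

After 'flag': normaliser = 0.4·0.4000 + 0.1·0.1500 + 0.9·0.4500; P(plant 1) ≈ 0.2759, P(plant 2) ≈ 0.0259, P(plant 3) ≈ 0.6983
After 'pass': normaliser = 0.6·0.2759 + 0.9·0.0259 + 0.1·0.6983; P(plant 1) ≈ 0.6400, P(plant 2) ≈ 0.0900, P(plant 3) ≈ 0.2700
After 'pass': normaliser = 0.6·0.6400 + 0.9·0.0900 + 0.1·0.2700; P(plant 1) ≈ 0.7805, P(plant 2) ≈ 0.1646, P(plant 3) ≈ 0.0549

0.780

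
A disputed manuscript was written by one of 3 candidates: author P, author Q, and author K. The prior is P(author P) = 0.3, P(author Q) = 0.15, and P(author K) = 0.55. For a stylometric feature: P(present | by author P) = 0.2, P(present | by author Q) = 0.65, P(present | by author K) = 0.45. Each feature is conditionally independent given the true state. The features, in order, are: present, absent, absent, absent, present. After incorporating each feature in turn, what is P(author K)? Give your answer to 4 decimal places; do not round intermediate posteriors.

0.6765

Each posterior becomes the prior for the next update.
After 'present': normaliser = 0.2·0.3000 + 0.65·0.1500 + 0.45·0.5500; P(author P) ≈ 0.1481, P(author Q) ≈ 0.2407, P(author K) ≈ 0.6111
After 'absent': normaliser = 0.8·0.1481 + 0.35·0.2407 + 0.55·0.6111; P(author P) ≈ 0.2199, P(author Q) ≈ 0.1564, P(author K) ≈ 0.6237
After 'absent': normaliser = 0.8·0.2199 + 0.35·0.1564 + 0.55·0.6237; P(author P) ≈ 0.3067, P(author Q) ≈ 0.0954, P(author K) ≈ 0.5979
After 'absent': normaliser = 0.8·0.3067 + 0.35·0.0954 + 0.55·0.5979; P(author P) ≈ 0.4038, P(author Q) ≈ 0.0549, P(author K) ≈ 0.5413
After 'present': normaliser = 0.2·0.4038 + 0.65·0.0549 + 0.45·0.5413; P(author P) ≈ 0.2243, P(author Q) ≈ 0.0992, P(author K) ≈ 0.6765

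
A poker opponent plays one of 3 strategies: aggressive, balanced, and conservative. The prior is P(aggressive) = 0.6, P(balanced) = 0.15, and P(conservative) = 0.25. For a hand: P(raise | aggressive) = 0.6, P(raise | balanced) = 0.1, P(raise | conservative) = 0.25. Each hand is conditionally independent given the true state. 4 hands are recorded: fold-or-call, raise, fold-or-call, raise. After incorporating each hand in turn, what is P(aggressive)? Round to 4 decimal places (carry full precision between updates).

0.7755

After 'fold-or-call': normaliser = 0.4·0.6000 + 0.9·0.1500 + 0.75·0.2500; P(aggressive) ≈ 0.4267, P(balanced) ≈ 0.2400, P(conservative) ≈ 0.3333
After 'raise': normaliser = 0.6·0.4267 + 0.1·0.2400 + 0.25·0.3333; P(aggressive) ≈ 0.7046, P(balanced) ≈ 0.0661, P(conservative) ≈ 0.2294
After 'fold-or-call': normaliser = 0.4·0.7046 + 0.9·0.0661 + 0.75·0.2294; P(aggressive) ≈ 0.5491, P(balanced) ≈ 0.1158, P(conservative) ≈ 0.3351
After 'raise': normaliser = 0.6·0.5491 + 0.1·0.1158 + 0.25·0.3351; P(aggressive) ≈ 0.7755, P(balanced) ≈ 0.0273, P(conservative) ≈ 0.1972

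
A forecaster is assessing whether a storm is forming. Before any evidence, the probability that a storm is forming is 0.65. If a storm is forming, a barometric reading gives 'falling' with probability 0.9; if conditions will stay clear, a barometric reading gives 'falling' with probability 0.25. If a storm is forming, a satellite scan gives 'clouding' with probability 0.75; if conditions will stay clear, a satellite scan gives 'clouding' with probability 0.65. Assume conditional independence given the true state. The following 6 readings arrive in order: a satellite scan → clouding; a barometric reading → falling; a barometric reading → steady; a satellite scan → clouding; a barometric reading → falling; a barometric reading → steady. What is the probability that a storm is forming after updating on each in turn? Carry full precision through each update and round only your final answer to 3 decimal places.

After a satellite scan='clouding': P(storm) = 0.75·0.6500 / (0.75·0.6500 + 0.65·0.3500) ≈ 0.6818
After a barometric reading='falling': P(storm) = 0.9·0.6818 / (0.9·0.6818 + 0.25·0.3182) ≈ 0.8852
After a barometric reading='steady': P(storm) = 0.1·0.8852 / (0.1·0.8852 + 0.75·0.1148) ≈ 0.5070
After a satellite scan='clouding': P(storm) = 0.75·0.5070 / (0.75·0.5070 + 0.65·0.4930) ≈ 0.5427
After a barometric reading='falling': P(storm) = 0.9·0.5427 / (0.9·0.5427 + 0.25·0.4573) ≈ 0.8103
After a barometric reading='steady': P(storm) = 0.1·0.8103 / (0.1·0.8103 + 0.75·0.1897) ≈ 0.3629

0.363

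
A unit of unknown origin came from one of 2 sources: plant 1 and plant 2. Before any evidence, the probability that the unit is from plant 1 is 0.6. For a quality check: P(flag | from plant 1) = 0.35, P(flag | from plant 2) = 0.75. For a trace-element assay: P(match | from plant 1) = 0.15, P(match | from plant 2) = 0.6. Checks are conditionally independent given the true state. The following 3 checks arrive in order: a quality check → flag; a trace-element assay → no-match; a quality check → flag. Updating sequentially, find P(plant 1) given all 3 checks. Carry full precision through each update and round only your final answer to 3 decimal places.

After a quality check='flag': P(plant 1) = 0.35·0.6000 / (0.35·0.6000 + 0.75·0.4000) ≈ 0.4118
After a trace-element assay='no-match': P(plant 1) = 0.85·0.4118 / (0.85·0.4118 + 0.4·0.5882) ≈ 0.5980
After a quality check='flag': P(plant 1) = 0.35·0.5980 / (0.35·0.5980 + 0.75·0.4020) ≈ 0.4097

0.410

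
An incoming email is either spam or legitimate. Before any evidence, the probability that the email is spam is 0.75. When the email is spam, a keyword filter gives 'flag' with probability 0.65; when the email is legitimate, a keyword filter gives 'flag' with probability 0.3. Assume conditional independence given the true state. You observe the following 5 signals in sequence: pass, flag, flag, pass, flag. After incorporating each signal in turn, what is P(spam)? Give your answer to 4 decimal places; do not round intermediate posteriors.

0.8841

Each posterior becomes the prior for the next update.
After 'pass': P(spam) = 0.35·0.7500 / (0.35·0.7500 + 0.7·0.2500) ≈ 0.6000
After 'flag': P(spam) = 0.65·0.6000 / (0.65·0.6000 + 0.3·0.4000) ≈ 0.7647
After 'flag': P(spam) = 0.65·0.7647 / (0.65·0.7647 + 0.3·0.2353) ≈ 0.8756
After 'pass': P(spam) = 0.35·0.8756 / (0.35·0.8756 + 0.7·0.1244) ≈ 0.7788
After 'flag': P(spam) = 0.65·0.7788 / (0.65·0.7788 + 0.3·0.2212) ≈ 0.8841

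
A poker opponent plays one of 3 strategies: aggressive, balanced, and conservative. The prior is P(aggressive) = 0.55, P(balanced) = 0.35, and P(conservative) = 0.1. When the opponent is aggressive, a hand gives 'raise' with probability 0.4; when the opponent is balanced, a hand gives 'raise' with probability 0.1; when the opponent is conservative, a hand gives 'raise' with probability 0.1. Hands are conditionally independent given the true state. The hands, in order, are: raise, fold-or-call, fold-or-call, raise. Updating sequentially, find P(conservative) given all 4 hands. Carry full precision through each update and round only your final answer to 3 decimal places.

Apply Bayes' rule sequentially, carrying P(conservative) forward.
After 'raise': normaliser = 0.4·0.5500 + 0.1·0.3500 + 0.1·0.1000; P(aggressive) ≈ 0.8302, P(balanced) ≈ 0.1321, P(conservative) ≈ 0.0377
After 'fold-or-call': normaliser = 0.6·0.8302 + 0.9·0.1321 + 0.9·0.0377; P(aggressive) ≈ 0.7652, P(balanced) ≈ 0.1826, P(conservative) ≈ 0.0522
After 'fold-or-call': normaliser = 0.6·0.7652 + 0.9·0.1826 + 0.9·0.0522; P(aggressive) ≈ 0.6848, P(balanced) ≈ 0.2451, P(conservative) ≈ 0.0700
After 'raise': normaliser = 0.4·0.6848 + 0.1·0.2451 + 0.1·0.0700; P(aggressive) ≈ 0.8968, P(balanced) ≈ 0.0803, P(conservative) ≈ 0.0229

0.023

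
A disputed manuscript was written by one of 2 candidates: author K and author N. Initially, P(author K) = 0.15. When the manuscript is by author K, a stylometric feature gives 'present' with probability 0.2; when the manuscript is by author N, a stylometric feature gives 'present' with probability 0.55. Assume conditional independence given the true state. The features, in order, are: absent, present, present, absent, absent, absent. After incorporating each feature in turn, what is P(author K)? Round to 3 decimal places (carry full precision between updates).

0.189

After 'absent': P(author K) = 0.8·0.1500 / (0.8·0.1500 + 0.45·0.8500) ≈ 0.2388
After 'present': P(author K) = 0.2·0.2388 / (0.2·0.2388 + 0.55·0.7612) ≈ 0.1024
After 'present': P(author K) = 0.2·0.1024 / (0.2·0.1024 + 0.55·0.8976) ≈ 0.0398
After 'absent': P(author K) = 0.8·0.0398 / (0.8·0.0398 + 0.45·0.9602) ≈ 0.0687
After 'absent': P(author K) = 0.8·0.0687 / (0.8·0.0687 + 0.45·0.9313) ≈ 0.1159
After 'absent': P(author K) = 0.8·0.1159 / (0.8·0.1159 + 0.45·0.8841) ≈ 0.1890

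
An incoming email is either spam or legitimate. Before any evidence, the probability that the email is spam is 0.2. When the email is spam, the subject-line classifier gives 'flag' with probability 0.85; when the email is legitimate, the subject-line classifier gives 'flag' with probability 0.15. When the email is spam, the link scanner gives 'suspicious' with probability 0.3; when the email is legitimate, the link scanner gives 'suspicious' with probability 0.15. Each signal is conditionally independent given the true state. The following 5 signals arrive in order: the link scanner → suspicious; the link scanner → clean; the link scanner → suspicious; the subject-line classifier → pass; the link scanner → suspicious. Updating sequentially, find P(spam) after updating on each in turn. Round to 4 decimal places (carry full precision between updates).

After the link scanner='suspicious': P(spam) = 0.3·0.2000 / (0.3·0.2000 + 0.15·0.8000) ≈ 0.3333
After the link scanner='clean': P(spam) = 0.7·0.3333 / (0.7·0.3333 + 0.85·0.6667) ≈ 0.2917
After the link scanner='suspicious': P(spam) = 0.3·0.2917 / (0.3·0.2917 + 0.15·0.7083) ≈ 0.4516
After the subject-line classifier='pass': P(spam) = 0.15·0.4516 / (0.15·0.4516 + 0.85·0.5484) ≈ 0.1269
After the link scanner='suspicious': P(spam) = 0.3·0.1269 / (0.3·0.1269 + 0.15·0.8731) ≈ 0.2252

0.2252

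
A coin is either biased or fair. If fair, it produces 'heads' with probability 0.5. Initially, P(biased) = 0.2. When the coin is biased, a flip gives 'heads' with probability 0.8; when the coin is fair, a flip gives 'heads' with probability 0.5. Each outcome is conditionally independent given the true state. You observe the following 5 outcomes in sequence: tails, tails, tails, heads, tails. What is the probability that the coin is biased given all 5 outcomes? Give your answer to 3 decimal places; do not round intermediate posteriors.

After 'tails': P(biased) = 0.2·0.2000 / (0.2·0.2000 + 0.5·0.8000) ≈ 0.0909
After 'tails': P(biased) = 0.2·0.0909 / (0.2·0.0909 + 0.5·0.9091) ≈ 0.0385
After 'tails': P(biased) = 0.2·0.0385 / (0.2·0.0385 + 0.5·0.9615) ≈ 0.0157
After 'heads': P(biased) = 0.8·0.0157 / (0.8·0.0157 + 0.5·0.9843) ≈ 0.0250
After 'tails': P(biased) = 0.2·0.0250 / (0.2·0.0250 + 0.5·0.9750) ≈ 0.0101

0.010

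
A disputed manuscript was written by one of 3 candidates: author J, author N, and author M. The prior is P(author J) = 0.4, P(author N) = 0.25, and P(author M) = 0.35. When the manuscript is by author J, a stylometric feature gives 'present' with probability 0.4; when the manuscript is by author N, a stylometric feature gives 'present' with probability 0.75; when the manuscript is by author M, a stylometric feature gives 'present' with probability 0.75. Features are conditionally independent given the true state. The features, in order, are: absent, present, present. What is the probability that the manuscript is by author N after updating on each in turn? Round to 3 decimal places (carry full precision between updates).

Apply Bayes' rule sequentially, carrying P(author N) forward.
After 'absent': normaliser = 0.6·0.4000 + 0.25·0.2500 + 0.25·0.3500; P(author J) ≈ 0.6154, P(author N) ≈ 0.1603, P(author M) ≈ 0.2244
After 'present': normaliser = 0.4·0.6154 + 0.75·0.1603 + 0.75·0.2244; P(author J) ≈ 0.4604, P(author N) ≈ 0.2248, P(author M) ≈ 0.3147
After 'present': normaliser = 0.4·0.4604 + 0.75·0.2248 + 0.75·0.3147; P(author J) ≈ 0.3128, P(author N) ≈ 0.2863, P(author M) ≈ 0.4009

0.286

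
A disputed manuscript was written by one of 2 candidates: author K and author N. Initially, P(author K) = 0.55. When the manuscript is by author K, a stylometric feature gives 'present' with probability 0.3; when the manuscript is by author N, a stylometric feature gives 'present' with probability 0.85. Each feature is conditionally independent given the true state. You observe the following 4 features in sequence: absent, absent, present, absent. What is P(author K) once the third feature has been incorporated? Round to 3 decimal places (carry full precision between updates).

0.904

After 'absent': P(author K) = 0.7·0.5500 / (0.7·0.5500 + 0.15·0.4500) ≈ 0.8508
After 'absent': P(author K) = 0.7·0.8508 / (0.7·0.8508 + 0.15·0.1492) ≈ 0.9638
After 'present': P(author K) = 0.3·0.9638 / (0.3·0.9638 + 0.85·0.0362) ≈ 0.9038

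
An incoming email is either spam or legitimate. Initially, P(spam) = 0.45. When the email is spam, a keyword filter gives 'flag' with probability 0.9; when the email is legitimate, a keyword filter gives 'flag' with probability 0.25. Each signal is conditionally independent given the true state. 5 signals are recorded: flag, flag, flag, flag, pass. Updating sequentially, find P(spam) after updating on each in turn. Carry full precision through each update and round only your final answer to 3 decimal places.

Apply Bayes' rule sequentially, carrying P(spam) forward.
After 'flag': P(spam) = 0.9·0.4500 / (0.9·0.4500 + 0.25·0.5500) ≈ 0.7465
After 'flag': P(spam) = 0.9·0.7465 / (0.9·0.7465 + 0.25·0.2535) ≈ 0.9138
After 'flag': P(spam) = 0.9·0.9138 / (0.9·0.9138 + 0.25·0.0862) ≈ 0.9745
After 'flag': P(spam) = 0.9·0.9745 / (0.9·0.9745 + 0.25·0.0255) ≈ 0.9928
After 'pass': P(spam) = 0.1·0.9928 / (0.1·0.9928 + 0.75·0.0072) ≈ 0.9482

0.948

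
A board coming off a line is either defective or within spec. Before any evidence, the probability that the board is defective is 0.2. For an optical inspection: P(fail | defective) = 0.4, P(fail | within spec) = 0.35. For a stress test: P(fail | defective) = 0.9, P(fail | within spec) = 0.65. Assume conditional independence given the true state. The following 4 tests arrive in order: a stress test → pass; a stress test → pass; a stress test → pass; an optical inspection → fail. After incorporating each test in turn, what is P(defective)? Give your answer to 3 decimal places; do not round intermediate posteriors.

0.007

Apply Bayes' rule sequentially, carrying P(defective) forward.
After a stress test='pass': P(defective) = 0.1·0.2000 / (0.1·0.2000 + 0.35·0.8000) ≈ 0.0667
After a stress test='pass': P(defective) = 0.1·0.0667 / (0.1·0.0667 + 0.35·0.9333) ≈ 0.0200
After a stress test='pass': P(defective) = 0.1·0.0200 / (0.1·0.0200 + 0.35·0.9800) ≈ 0.0058
After an optical inspection='fail': P(defective) = 0.4·0.0058 / (0.4·0.0058 + 0.35·0.9942) ≈ 0.0066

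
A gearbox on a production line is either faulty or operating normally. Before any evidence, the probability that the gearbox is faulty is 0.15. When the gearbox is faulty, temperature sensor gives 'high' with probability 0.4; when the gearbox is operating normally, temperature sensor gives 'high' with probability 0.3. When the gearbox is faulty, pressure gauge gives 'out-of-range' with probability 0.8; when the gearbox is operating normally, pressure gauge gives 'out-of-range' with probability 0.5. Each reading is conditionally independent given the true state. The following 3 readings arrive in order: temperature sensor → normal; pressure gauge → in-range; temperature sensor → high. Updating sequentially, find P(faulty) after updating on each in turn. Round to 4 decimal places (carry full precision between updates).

After temperature sensor='normal': P(faulty) = 0.6·0.1500 / (0.6·0.1500 + 0.7·0.8500) ≈ 0.1314
After pressure gauge='in-range': P(faulty) = 0.2·0.1314 / (0.2·0.1314 + 0.5·0.8686) ≈ 0.0571
After temperature sensor='high': P(faulty) = 0.4·0.0571 / (0.4·0.0571 + 0.3·0.9429) ≈ 0.0747

0.0747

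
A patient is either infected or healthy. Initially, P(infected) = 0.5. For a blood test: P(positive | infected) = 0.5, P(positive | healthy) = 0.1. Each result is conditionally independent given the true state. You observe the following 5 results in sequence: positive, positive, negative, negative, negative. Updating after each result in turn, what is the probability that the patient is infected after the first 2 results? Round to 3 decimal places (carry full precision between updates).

0.962

Each posterior becomes the prior for the next update.
After 'positive': P(infected) = 0.5·0.5000 / (0.5·0.5000 + 0.1·0.5000) ≈ 0.8333
After 'positive': P(infected) = 0.5·0.8333 / (0.5·0.8333 + 0.1·0.1667) ≈ 0.9615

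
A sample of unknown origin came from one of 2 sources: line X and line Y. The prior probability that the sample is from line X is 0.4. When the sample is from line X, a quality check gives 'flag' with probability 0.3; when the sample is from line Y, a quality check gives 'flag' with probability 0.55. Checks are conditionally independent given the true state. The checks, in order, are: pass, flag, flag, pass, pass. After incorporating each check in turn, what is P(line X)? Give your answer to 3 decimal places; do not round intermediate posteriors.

Apply Bayes' rule sequentially, carrying P(line X) forward.
After 'pass': P(line X) = 0.7·0.4000 / (0.7·0.4000 + 0.45·0.6000) ≈ 0.5091
After 'flag': P(line X) = 0.3·0.5091 / (0.3·0.5091 + 0.55·0.4909) ≈ 0.3613
After 'flag': P(line X) = 0.3·0.3613 / (0.3·0.3613 + 0.55·0.6387) ≈ 0.2358
After 'pass': P(line X) = 0.7·0.2358 / (0.7·0.2358 + 0.45·0.7642) ≈ 0.3243
After 'pass': P(line X) = 0.7·0.3243 / (0.7·0.3243 + 0.45·0.6757) ≈ 0.4275

0.427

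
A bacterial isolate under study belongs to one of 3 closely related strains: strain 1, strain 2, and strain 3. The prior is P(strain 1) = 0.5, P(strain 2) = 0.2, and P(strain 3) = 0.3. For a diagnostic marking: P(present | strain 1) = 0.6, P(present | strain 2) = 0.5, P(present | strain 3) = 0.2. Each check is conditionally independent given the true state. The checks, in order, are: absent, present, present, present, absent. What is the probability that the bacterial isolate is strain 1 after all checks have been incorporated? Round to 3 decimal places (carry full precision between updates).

After 'absent': normaliser = 0.4·0.5000 + 0.5·0.2000 + 0.8·0.3000; P(strain 1) ≈ 0.3704, P(strain 2) ≈ 0.1852, P(strain 3) ≈ 0.4444
After 'present': normaliser = 0.6·0.3704 + 0.5·0.1852 + 0.2·0.4444; P(strain 1) ≈ 0.5505, P(strain 2) ≈ 0.2294, P(strain 3) ≈ 0.2202
After 'present': normaliser = 0.6·0.5505 + 0.5·0.2294 + 0.2·0.2202; P(strain 1) ≈ 0.6754, P(strain 2) ≈ 0.2345, P(strain 3) ≈ 0.0901
After 'present': normaliser = 0.6·0.6754 + 0.5·0.2345 + 0.2·0.0901; P(strain 1) ≈ 0.7497, P(strain 2) ≈ 0.2169, P(strain 3) ≈ 0.0333
After 'absent': normaliser = 0.4·0.7497 + 0.5·0.2169 + 0.8·0.0333; P(strain 1) ≈ 0.6894, P(strain 2) ≈ 0.2493, P(strain 3) ≈ 0.0613

0.689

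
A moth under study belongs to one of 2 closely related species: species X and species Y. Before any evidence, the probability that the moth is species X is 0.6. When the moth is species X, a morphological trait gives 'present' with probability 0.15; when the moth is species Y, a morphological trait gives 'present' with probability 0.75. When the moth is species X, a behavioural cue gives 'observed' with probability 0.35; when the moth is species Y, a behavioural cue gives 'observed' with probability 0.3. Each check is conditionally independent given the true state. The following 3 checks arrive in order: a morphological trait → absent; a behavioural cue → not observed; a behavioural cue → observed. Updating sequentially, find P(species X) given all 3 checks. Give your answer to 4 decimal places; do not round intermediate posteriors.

After a morphological trait='absent': P(species X) = 0.85·0.6000 / (0.85·0.6000 + 0.25·0.4000) ≈ 0.8361
After a behavioural cue='not observed': P(species X) = 0.65·0.8361 / (0.65·0.8361 + 0.7·0.1639) ≈ 0.8257
After a behavioural cue='observed': P(species X) = 0.35·0.8257 / (0.35·0.8257 + 0.3·0.1743) ≈ 0.8467

0.8467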